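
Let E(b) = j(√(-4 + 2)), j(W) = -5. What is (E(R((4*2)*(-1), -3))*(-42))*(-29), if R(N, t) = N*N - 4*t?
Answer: -6090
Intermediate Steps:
R(N, t) = N² - 4*t
E(b) = -5
(E(R((4*2)*(-1), -3))*(-42))*(-29) = -5*(-42)*(-29) = 210*(-29) = -6090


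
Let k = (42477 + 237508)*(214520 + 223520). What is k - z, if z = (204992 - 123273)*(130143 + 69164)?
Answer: 106357460667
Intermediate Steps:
z = 16287168733 (z = 81719*199307 = 16287168733)
k = 122644629400 (k = 279985*438040 = 122644629400)
k - z = 122644629400 - 1*16287168733 = 122644629400 - 16287168733 = 106357460667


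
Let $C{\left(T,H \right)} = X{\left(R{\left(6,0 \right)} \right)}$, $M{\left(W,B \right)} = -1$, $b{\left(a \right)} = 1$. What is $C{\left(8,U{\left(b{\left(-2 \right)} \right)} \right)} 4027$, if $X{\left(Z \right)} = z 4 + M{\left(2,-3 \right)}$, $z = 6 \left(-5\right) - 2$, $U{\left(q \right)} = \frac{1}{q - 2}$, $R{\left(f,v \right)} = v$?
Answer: $-519483$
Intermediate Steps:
$U{\left(q \right)} = \frac{1}{-2 + q}$
$z = -32$ ($z = -30 - 2 = -32$)
$X{\left(Z \right)} = -129$ ($X{\left(Z \right)} = \left(-32\right) 4 - 1 = -128 - 1 = -129$)
$C{\left(T,H \right)} = -129$
$C{\left(8,U{\left(b{\left(-2 \right)} \right)} \right)} 4027 = \left(-129\right) 4027 = -519483$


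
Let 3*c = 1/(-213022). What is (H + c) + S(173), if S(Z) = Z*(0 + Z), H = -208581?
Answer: -114170419033/639066 ≈ -1.7865e+5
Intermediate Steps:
S(Z) = Z**2 (S(Z) = Z*Z = Z**2)
c = -1/639066 (c = (1/3)/(-213022) = (1/3)*(-1/213022) = -1/639066 ≈ -1.5648e-6)
(H + c) + S(173) = (-208581 - 1/639066) + 173**2 = -133297025347/639066 + 29929 = -114170419033/639066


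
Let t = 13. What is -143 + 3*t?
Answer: -104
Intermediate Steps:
-143 + 3*t = -143 + 3*13 = -143 + 39 = -104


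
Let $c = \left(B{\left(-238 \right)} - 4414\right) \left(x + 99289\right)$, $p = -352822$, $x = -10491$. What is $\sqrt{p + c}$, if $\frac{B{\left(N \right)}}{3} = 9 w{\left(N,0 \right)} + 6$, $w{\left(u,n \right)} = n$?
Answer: $i \sqrt{390708830} \approx 19766.0 i$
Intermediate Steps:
$B{\left(N \right)} = 18$ ($B{\left(N \right)} = 3 \left(9 \cdot 0 + 6\right) = 3 \left(0 + 6\right) = 3 \cdot 6 = 18$)
$c = -390356008$ ($c = \left(18 - 4414\right) \left(-10491 + 99289\right) = \left(-4396\right) 88798 = -390356008$)
$\sqrt{p + c} = \sqrt{-352822 - 390356008} = \sqrt{-390708830} = i \sqrt{390708830}$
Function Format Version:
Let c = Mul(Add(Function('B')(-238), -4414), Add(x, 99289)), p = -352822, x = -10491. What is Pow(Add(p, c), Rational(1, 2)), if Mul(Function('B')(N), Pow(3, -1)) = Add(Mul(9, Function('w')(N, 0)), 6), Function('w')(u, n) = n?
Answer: Mul(I, Pow(390708830, Rational(1, 2))) ≈ Mul(19766., I)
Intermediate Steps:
Function('B')(N) = 18 (Function('B')(N) = Mul(3, Add(Mul(9, 0), 6)) = Mul(3, Add(0, 6)) = Mul(3, 6) = 18)
c = -390356008 (c = Mul(Add(18, -4414), Add(-10491, 99289)) = Mul(-4396, 88798) = -390356008)
Pow(Add(p, c), Rational(1, 2)) = Pow(Add(-352822, -390356008), Rational(1, 2)) = Pow(-390708830, Rational(1, 2)) = Mul(I, Pow(390708830, Rational(1, 2)))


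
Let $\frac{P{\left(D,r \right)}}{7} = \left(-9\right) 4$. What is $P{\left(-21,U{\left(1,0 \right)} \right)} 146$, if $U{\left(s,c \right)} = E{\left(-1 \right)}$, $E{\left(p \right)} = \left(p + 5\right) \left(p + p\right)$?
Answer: $-36792$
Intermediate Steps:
$E{\left(p \right)} = 2 p \left(5 + p\right)$ ($E{\left(p \right)} = \left(5 + p\right) 2 p = 2 p \left(5 + p\right)$)
$U{\left(s,c \right)} = -8$ ($U{\left(s,c \right)} = 2 \left(-1\right) \left(5 - 1\right) = 2 \left(-1\right) 4 = -8$)
$P{\left(D,r \right)} = -252$ ($P{\left(D,r \right)} = 7 \left(\left(-9\right) 4\right) = 7 \left(-36\right) = -252$)
$P{\left(-21,U{\left(1,0 \right)} \right)} 146 = \left(-252\right) 146 = -36792$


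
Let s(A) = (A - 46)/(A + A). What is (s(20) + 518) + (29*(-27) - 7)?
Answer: -5453/20 ≈ -272.65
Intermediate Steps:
s(A) = (-46 + A)/(2*A) (s(A) = (-46 + A)/((2*A)) = (-46 + A)*(1/(2*A)) = (-46 + A)/(2*A))
(s(20) + 518) + (29*(-27) - 7) = ((1/2)*(-46 + 20)/20 + 518) + (29*(-27) - 7) = ((1/2)*(1/20)*(-26) + 518) + (-783 - 7) = (-13/20 + 518) - 790 = 10347/20 - 790 = -5453/20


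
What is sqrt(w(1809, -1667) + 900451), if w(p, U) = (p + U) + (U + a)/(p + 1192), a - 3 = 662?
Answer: sqrt(8110738451591)/3001 ≈ 949.00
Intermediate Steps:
a = 665 (a = 3 + 662 = 665)
w(p, U) = U + p + (665 + U)/(1192 + p) (w(p, U) = (p + U) + (U + 665)/(p + 1192) = (U + p) + (665 + U)/(1192 + p) = U + p + (665 + U)/(1192 + p))
sqrt(w(1809, -1667) + 900451) = sqrt((665 + 1809**2 + 1192*1809 + 1193*(-1667) - 1667*1809)/(1192 + 1809) + 900451) = sqrt((665 + 3272481 + 2156328 - 1988731 - 3015603)/3001 + 900451) = sqrt((1/3001)*425140 + 900451) = sqrt(425140/3001 + 900451) = sqrt(2702678591/3001) = sqrt(8110738451591)/3001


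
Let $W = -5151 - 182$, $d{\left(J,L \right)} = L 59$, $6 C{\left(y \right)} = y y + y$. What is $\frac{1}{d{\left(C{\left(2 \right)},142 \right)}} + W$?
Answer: $- \frac{44679873}{8378} \approx -5333.0$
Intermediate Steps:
$C{\left(y \right)} = \frac{y}{6} + \frac{y^{2}}{6}$ ($C{\left(y \right)} = \frac{y y + y}{6} = \frac{y^{2} + y}{6} = \frac{y + y^{2}}{6} = \frac{y}{6} + \frac{y^{2}}{6}$)
$d{\left(J,L \right)} = 59 L$
$W = -5333$ ($W = -5151 - 182 = -5333$)
$\frac{1}{d{\left(C{\left(2 \right)},142 \right)}} + W = \frac{1}{59 \cdot 142} - 5333 = \frac{1}{8378} - 5333 = - \frac{44679873}{8378}$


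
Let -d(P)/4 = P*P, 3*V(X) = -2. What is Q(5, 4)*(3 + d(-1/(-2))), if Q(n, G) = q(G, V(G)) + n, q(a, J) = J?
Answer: 26/3 ≈ 8.6667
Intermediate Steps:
V(X) = -⅔ (V(X) = (⅓)*(-2) = -⅔)
Q(n, G) = -⅔ + n
d(P) = -4*P² (d(P) = -4*P*P = -4*P²)
Q(5, 4)*(3 + d(-1/(-2))) = (-⅔ + 5)*(3 - 4*(-1/(-2))²) = 13*(3 - 4*(-1*(-½))²)/3 = 13*(3 - 4*(½)²)/3 = 13*(3 - 4*¼)/3 = 13*(3 - 1)/3 = (13/3)*2 = 26/3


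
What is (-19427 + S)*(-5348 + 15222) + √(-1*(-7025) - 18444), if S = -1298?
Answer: -204638650 + I*√11419 ≈ -2.0464e+8 + 106.86*I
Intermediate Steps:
(-19427 + S)*(-5348 + 15222) + √(-1*(-7025) - 18444) = (-19427 - 1298)*(-5348 + 15222) + √(-1*(-7025) - 18444) = -20725*9874 + √(7025 - 18444) = -204638650 + √(-11419) = -204638650 + I*√11419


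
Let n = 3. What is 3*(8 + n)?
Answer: 33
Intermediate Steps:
3*(8 + n) = 3*(8 + 3) = 3*11 = 33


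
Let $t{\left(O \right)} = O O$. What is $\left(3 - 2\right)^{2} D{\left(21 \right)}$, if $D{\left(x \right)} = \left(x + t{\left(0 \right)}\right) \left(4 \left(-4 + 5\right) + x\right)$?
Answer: $525$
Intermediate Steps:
$t{\left(O \right)} = O^{2}$
$D{\left(x \right)} = x \left(4 + x\right)$ ($D{\left(x \right)} = \left(x + 0^{2}\right) \left(4 \left(-4 + 5\right) + x\right) = \left(x + 0\right) \left(4 \cdot 1 + x\right) = x \left(4 + x\right)$)
$\left(3 - 2\right)^{2} D{\left(21 \right)} = \left(3 - 2\right)^{2} \cdot 21 \left(4 + 21\right) = 1^{2} \cdot 21 \cdot 25 = 1 \cdot 525 = 525$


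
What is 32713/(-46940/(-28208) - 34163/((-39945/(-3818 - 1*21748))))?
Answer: -3071664991940/2052942478947 ≈ -1.4962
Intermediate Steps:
32713/(-46940/(-28208) - 34163/((-39945/(-3818 - 1*21748)))) = 32713/(-46940*(-1/28208) - 34163/((-39945/(-3818 - 21748)))) = 32713/(11735/7052 - 34163/((-39945/(-25566)))) = 32713/(11735/7052 - 34163/((-39945*(-1/25566)))) = 32713/(11735/7052 - 34163/13315/8522) = 32713/(11735/7052 - 34163*8522/13315) = 32713/(11735/7052 - 291137086/13315) = 32713/(-2052942478947/93897380) = 32713*(-93897380/2052942478947) = -3071664991940/2052942478947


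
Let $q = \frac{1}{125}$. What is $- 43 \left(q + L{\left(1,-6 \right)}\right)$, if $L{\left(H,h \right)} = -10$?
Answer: $\frac{53707}{125} \approx 429.66$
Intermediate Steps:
$q = \frac{1}{125} \approx 0.008$
$- 43 \left(q + L{\left(1,-6 \right)}\right) = - 43 \left(\frac{1}{125} - 10\right) = \left(-43\right) \left(- \frac{1249}{125}\right) = \frac{53707}{125}$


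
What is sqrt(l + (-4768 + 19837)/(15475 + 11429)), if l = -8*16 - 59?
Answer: 3*I*sqrt(416512034)/4484 ≈ 13.654*I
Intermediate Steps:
l = -187 (l = -128 - 59 = -187)
sqrt(l + (-4768 + 19837)/(15475 + 11429)) = sqrt(-187 + (-4768 + 19837)/(15475 + 11429)) = sqrt(-187 + 15069/26904) = sqrt(-187 + 15069*(1/26904)) = sqrt(-187 + 5023/8968) = sqrt(-1671993/8968) = 3*I*sqrt(416512034)/4484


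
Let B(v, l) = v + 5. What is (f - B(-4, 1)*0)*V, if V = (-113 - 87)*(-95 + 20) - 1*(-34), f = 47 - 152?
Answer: -1578570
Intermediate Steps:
B(v, l) = 5 + v
f = -105
V = 15034 (V = -200*(-75) + 34 = 15000 + 34 = 15034)
(f - B(-4, 1)*0)*V = (-105 - (5 - 4)*0)*15034 = (-105 - 1*1*0)*15034 = (-105 - 1*0)*15034 = (-105 + 0)*15034 = -105*15034 = -1578570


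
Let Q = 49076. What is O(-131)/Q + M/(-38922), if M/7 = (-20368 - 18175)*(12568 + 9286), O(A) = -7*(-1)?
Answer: 144681717739279/955068036 ≈ 1.5149e+5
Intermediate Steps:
O(A) = 7
M = -5896231054 (M = 7*((-20368 - 18175)*(12568 + 9286)) = 7*(-38543*21854) = 7*(-842318722) = -5896231054)
O(-131)/Q + M/(-38922) = 7/49076 - 5896231054/(-38922) = 7*(1/49076) - 5896231054*(-1/38922) = 7/49076 + 2948115527/19461 = 144681717739279/955068036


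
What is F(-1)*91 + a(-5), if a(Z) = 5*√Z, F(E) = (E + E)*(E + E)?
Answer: 364 + 5*I*√5 ≈ 364.0 + 11.18*I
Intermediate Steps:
F(E) = 4*E² (F(E) = (2*E)*(2*E) = 4*E²)
F(-1)*91 + a(-5) = (4*(-1)²)*91 + 5*√(-5) = (4*1)*91 + 5*(I*√5) = 4*91 + 5*I*√5 = 364 + 5*I*√5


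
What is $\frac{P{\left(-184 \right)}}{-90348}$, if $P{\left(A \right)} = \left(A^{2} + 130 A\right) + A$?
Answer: $- \frac{2438}{22587} \approx -0.10794$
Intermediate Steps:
$P{\left(A \right)} = A^{2} + 131 A$
$\frac{P{\left(-184 \right)}}{-90348} = \frac{\left(-184\right) \left(131 - 184\right)}{-90348} = \left(-184\right) \left(-53\right) \left(- \frac{1}{90348}\right) = 9752 \left(- \frac{1}{90348}\right) = - \frac{2438}{22587}$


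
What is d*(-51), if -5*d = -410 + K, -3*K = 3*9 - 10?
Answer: -21199/5 ≈ -4239.8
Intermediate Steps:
K = -17/3 (K = -(3*9 - 10)/3 = -(27 - 10)/3 = -1/3*17 = -17/3 ≈ -5.6667)
d = 1247/15 (d = -(-410 - 17/3)/5 = -1/5*(-1247/3) = 1247/15 ≈ 83.133)
d*(-51) = (1247/15)*(-51) = -21199/5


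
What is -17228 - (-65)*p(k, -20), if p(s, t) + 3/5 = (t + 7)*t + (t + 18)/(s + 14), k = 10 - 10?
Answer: -2634/7 ≈ -376.29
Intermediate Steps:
k = 0
p(s, t) = -⅗ + t*(7 + t) + (18 + t)/(14 + s) (p(s, t) = -⅗ + ((t + 7)*t + (t + 18)/(s + 14)) = -⅗ + ((7 + t)*t + (18 + t)/(14 + s)) = -⅗ + (t*(7 + t) + (18 + t)/(14 + s)) = -⅗ + t*(7 + t) + (18 + t)/(14 + s))
-17228 - (-65)*p(k, -20) = -17228 - (-65)*(48 - 3*0 + 70*(-20)² + 495*(-20) + 5*0*(-20)² + 35*0*(-20))/(5*(14 + 0)) = -17228 - (-65)*(⅕)*(48 + 0 + 70*400 - 9900 + 5*0*400 + 0)/14 = -17228 - (-65)*(⅕)*(1/14)*(48 + 0 + 28000 - 9900 + 0 + 0) = -17228 - (-65)*(⅕)*(1/14)*18148 = -17228 - (-65)*9074/35 = -17228 - 1*(-117962/7) = -17228 + 117962/7 = -2634/7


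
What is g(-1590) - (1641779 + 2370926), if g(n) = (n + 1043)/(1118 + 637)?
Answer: -7042297822/1755 ≈ -4.0127e+6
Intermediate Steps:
g(n) = 1043/1755 + n/1755 (g(n) = (1043 + n)/1755 = (1043 + n)*(1/1755) = 1043/1755 + n/1755)
g(-1590) - (1641779 + 2370926) = (1043/1755 + (1/1755)*(-1590)) - (1641779 + 2370926) = (1043/1755 - 106/117) - 1*4012705 = -547/1755 - 4012705 = -7042297822/1755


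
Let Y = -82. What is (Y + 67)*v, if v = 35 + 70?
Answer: -1575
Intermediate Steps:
v = 105
(Y + 67)*v = (-82 + 67)*105 = -15*105 = -1575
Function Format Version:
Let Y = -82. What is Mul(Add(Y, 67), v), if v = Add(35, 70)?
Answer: -1575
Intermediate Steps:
v = 105
Mul(Add(Y, 67), v) = Mul(Add(-82, 67), 105) = Mul(-15, 105) = -1575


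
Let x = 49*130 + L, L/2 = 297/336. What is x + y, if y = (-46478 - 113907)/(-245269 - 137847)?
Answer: 34178012391/5363624 ≈ 6372.2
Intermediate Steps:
L = 99/56 (L = 2*(297/336) = 2*(297*(1/336)) = 2*(99/112) = 99/56 ≈ 1.7679)
y = 160385/383116 (y = -160385/(-383116) = -160385*(-1/383116) = 160385/383116 ≈ 0.41863)
x = 356819/56 (x = 49*130 + 99/56 = 6370 + 99/56 = 356819/56 ≈ 6371.8)
x + y = 356819/56 + 160385/383116 = 34178012391/5363624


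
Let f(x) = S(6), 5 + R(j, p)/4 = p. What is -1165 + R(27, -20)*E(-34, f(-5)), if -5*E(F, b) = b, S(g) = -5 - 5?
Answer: -1365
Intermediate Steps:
S(g) = -10
R(j, p) = -20 + 4*p
f(x) = -10
E(F, b) = -b/5
-1165 + R(27, -20)*E(-34, f(-5)) = -1165 + (-20 + 4*(-20))*(-⅕*(-10)) = -1165 + (-20 - 80)*2 = -1165 - 100*2 = -1165 - 200 = -1365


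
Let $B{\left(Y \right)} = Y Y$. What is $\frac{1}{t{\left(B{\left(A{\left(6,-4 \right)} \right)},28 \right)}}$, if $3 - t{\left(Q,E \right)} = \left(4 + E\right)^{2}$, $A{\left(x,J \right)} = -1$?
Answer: $- \frac{1}{1021} \approx -0.00097943$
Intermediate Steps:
$B{\left(Y \right)} = Y^{2}$
$t{\left(Q,E \right)} = 3 - \left(4 + E\right)^{2}$
$\frac{1}{t{\left(B{\left(A{\left(6,-4 \right)} \right)},28 \right)}} = \frac{1}{3 - \left(4 + 28\right)^{2}} = \frac{1}{3 - 32^{2}} = \frac{1}{3 - 1024} = \frac{1}{-1021} = - \frac{1}{1021}$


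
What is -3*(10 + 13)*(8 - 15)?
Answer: 483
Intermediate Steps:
-3*(10 + 13)*(8 - 15) = -69*(-7) = -3*(-161) = 483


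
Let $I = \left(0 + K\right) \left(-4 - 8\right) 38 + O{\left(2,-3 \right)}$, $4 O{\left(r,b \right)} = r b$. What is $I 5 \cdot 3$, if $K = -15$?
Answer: $\frac{205155}{2} \approx 1.0258 \cdot 10^{5}$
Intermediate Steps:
$O{\left(r,b \right)} = \frac{b r}{4}$ ($O{\left(r,b \right)} = \frac{r b}{4} = \frac{b r}{4}$)
$I = \frac{13677}{2}$ ($I = \left(0 - 15\right) \left(-4 - 8\right) 38 + \frac{1}{4} \left(-3\right) 2 = \left(-15\right) \left(-12\right) 38 - \frac{3}{2} = 180 \cdot 38 - \frac{3}{2} = 6840 - \frac{3}{2} = \frac{13677}{2} \approx 6838.5$)
$I 5 \cdot 3 = \frac{13677 \cdot 5 \cdot 3}{2} = \frac{13677}{2} \cdot 15 = \frac{205155}{2}$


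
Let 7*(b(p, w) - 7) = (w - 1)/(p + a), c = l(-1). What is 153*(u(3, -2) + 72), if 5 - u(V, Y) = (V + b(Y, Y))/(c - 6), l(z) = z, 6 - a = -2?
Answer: 1175805/98 ≈ 11998.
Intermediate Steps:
a = 8 (a = 6 - 1*(-2) = 6 + 2 = 8)
c = -1
b(p, w) = 7 + (-1 + w)/(7*(8 + p)) (b(p, w) = 7 + ((w - 1)/(p + 8))/7 = 7 + ((-1 + w)/(8 + p))/7 = 7 + (-1 + w)/(7*(8 + p)))
u(V, Y) = 5 + V/7 + (391 + 50*Y)/(49*(8 + Y)) (u(V, Y) = 5 - (V + (391 + Y + 49*Y)/(7*(8 + Y)))/(-1 - 6) = 5 - (V + (391 + 50*Y)/(7*(8 + Y)))/(-7) = 5 - (V + (391 + 50*Y)/(7*(8 + Y)))*(-1)/7 = 5 - (-V/7 - (391 + 50*Y)/(49*(8 + Y))) = 5 + (V/7 + (391 + 50*Y)/(49*(8 + Y))) = 5 + V/7 + (391 + 50*Y)/(49*(8 + Y)))
153*(u(3, -2) + 72) = 153*((391 + 50*(-2) + 7*(8 - 2)*(35 + 3))/(49*(8 - 2)) + 72) = 153*((1/49)*(391 - 100 + 7*6*38)/6 + 72) = 153*((1/49)*(⅙)*(391 - 100 + 1596) + 72) = 153*((1/49)*(⅙)*1887 + 72) = 153*(629/98 + 72) = 153*(7685/98) = 1175805/98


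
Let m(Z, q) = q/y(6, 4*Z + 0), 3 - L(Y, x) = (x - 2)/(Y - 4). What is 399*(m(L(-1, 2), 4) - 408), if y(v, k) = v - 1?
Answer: -812364/5 ≈ -1.6247e+5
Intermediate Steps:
L(Y, x) = 3 - (-2 + x)/(-4 + Y) (L(Y, x) = 3 - (x - 2)/(Y - 4) = 3 - (-2 + x)/(-4 + Y))
y(v, k) = -1 + v
m(Z, q) = q/5 (m(Z, q) = q/(-1 + 6) = q/5)
399*(m(L(-1, 2), 4) - 408) = 399*((1/5)*4 - 408) = 399*(4/5 - 408) = 399*(-2036/5) = -812364/5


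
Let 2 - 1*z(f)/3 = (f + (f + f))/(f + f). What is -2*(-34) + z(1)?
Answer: 139/2 ≈ 69.500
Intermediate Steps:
z(f) = 3/2 (z(f) = 6 - 3*(f + (f + f))/(f + f) = 6 - 3*(f + 2*f)/(2*f) = 6 - 3*3*f*1/(2*f) = 6 - 3*3/2 = 6 - 9/2 = 3/2)
-2*(-34) + z(1) = -2*(-34) + 3/2 = 68 + 3/2 = 139/2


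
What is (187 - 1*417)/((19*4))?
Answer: -115/38 ≈ -3.0263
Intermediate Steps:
(187 - 1*417)/((19*4)) = (187 - 417)/76 = -230*1/76 = -115/38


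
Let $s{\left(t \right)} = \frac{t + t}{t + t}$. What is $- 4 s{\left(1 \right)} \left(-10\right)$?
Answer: $40$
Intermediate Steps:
$s{\left(t \right)} = 1$ ($s{\left(t \right)} = \frac{2 t}{2 t} = 2 t \frac{1}{2 t} = 1$)
$- 4 s{\left(1 \right)} \left(-10\right) = \left(-4\right) 1 \left(-10\right) = \left(-4\right) \left(-10\right) = 40$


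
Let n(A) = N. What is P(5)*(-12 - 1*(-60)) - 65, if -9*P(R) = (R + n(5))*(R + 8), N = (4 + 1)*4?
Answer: -5395/3 ≈ -1798.3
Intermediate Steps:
N = 20 (N = 5*4 = 20)
n(A) = 20
P(R) = -(8 + R)*(20 + R)/9 (P(R) = -(R + 20)*(R + 8)/9 = -(20 + R)*(8 + R)/9 = -(8 + R)*(20 + R)/9)
P(5)*(-12 - 1*(-60)) - 65 = (-160/9 - 28/9*5 - 1/9*5**2)*(-12 - 1*(-60)) - 65 = (-160/9 - 140/9 - 1/9*25)*(-12 + 60) - 65 = (-160/9 - 140/9 - 25/9)*48 - 65 = -325/9*48 - 65 = -5200/3 - 65 = -5395/3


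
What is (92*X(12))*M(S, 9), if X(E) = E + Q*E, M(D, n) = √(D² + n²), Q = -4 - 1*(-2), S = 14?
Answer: -1104*√277 ≈ -18374.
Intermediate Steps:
Q = -2 (Q = -4 + 2 = -2)
X(E) = -E (X(E) = E - 2*E = -E)
(92*X(12))*M(S, 9) = (92*(-1*12))*√(14² + 9²) = (92*(-12))*√(196 + 81) = -1104*√277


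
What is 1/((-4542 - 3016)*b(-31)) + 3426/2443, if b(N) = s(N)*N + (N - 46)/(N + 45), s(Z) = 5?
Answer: 4155942577/2963503137 ≈ 1.4024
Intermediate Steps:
b(N) = 5*N + (-46 + N)/(45 + N) (b(N) = 5*N + (N - 46)/(N + 45) = 5*N + (-46 + N)/(45 + N))
1/((-4542 - 3016)*b(-31)) + 3426/2443 = 1/((-4542 - 3016)*(((-46 + 5*(-31)² + 226*(-31))/(45 - 31)))) + 3426/2443 = 1/((-7558)*(((-46 + 5*961 - 7006)/14))) + 3426*(1/2443) = -14/(-46 + 4805 - 7006)/7558 + 3426/2443 = -1/(7558*((1/14)*(-2247))) + 3426/2443 = -1/(7558*(-321/2)) + 3426/2443 = -1/7558*(-2/321) + 3426/2443 = 1/1213059 + 3426/2443 = 4155942577/2963503137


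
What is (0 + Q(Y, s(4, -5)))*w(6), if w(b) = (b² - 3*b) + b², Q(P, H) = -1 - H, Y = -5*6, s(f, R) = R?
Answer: 216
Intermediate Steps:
Y = -30
w(b) = -3*b + 2*b²
(0 + Q(Y, s(4, -5)))*w(6) = (0 + (-1 - 1*(-5)))*(6*(-3 + 2*6)) = (0 + (-1 + 5))*(6*(-3 + 12)) = (0 + 4)*(6*9) = 4*54 = 216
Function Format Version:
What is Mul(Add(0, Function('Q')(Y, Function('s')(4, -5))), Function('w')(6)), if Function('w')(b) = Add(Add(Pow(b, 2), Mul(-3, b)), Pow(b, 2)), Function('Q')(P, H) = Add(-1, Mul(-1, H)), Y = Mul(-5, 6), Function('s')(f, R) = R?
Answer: 216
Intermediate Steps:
Y = -30
Function('w')(b) = Add(Mul(-3, b), Mul(2, Pow(b, 2)))
Mul(Add(0, Function('Q')(Y, Function('s')(4, -5))), Function('w')(6)) = Mul(Add(0, Add(-1, Mul(-1, -5))), Mul(6, Add(-3, Mul(2, 6)))) = Mul(Add(0, Add(-1, 5)), Mul(6, Add(-3, 12))) = Mul(Add(0, 4), Mul(6, 9)) = Mul(4, 54) = 216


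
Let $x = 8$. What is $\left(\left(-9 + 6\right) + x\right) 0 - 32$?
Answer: $-32$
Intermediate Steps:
$\left(\left(-9 + 6\right) + x\right) 0 - 32 = \left(\left(-9 + 6\right) + 8\right) 0 - 32 = \left(-3 + 8\right) 0 - 32 = 5 \cdot 0 - 32 = 0 - 32 = -32$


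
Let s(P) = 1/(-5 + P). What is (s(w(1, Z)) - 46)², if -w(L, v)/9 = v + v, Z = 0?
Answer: 53361/25 ≈ 2134.4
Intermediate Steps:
w(L, v) = -18*v (w(L, v) = -9*(v + v) = -18*v)
(s(w(1, Z)) - 46)² = (1/(-5 - 18*0) - 46)² = (1/(-5 + 0) - 46)² = (1/(-5) - 46)² = (-⅕ - 46)² = (-231/5)² = 53361/25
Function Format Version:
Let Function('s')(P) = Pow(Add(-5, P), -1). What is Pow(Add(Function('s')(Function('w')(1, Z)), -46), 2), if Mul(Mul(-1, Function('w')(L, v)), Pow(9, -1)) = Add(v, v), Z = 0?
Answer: Rational(53361, 25) ≈ 2134.4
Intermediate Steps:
Function('w')(L, v) = Mul(-18, v) (Function('w')(L, v) = Mul(-9, Add(v, v)) = Mul(-9, Mul(2, v)) = Mul(-18, v))
Pow(Add(Function('s')(Function('w')(1, Z)), -46), 2) = Pow(Add(Pow(Add(-5, Mul(-18, 0)), -1), -46), 2) = Pow(Add(Pow(Add(-5, 0), -1), -46), 2) = Pow(Add(Pow(-5, -1), -46), 2) = Pow(Add(Rational(-1, 5), -46), 2) = Pow(Rational(-231, 5), 2) = Rational(53361, 25)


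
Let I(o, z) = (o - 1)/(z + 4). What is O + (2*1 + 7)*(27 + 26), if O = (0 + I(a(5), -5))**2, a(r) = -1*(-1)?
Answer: 477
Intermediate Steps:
a(r) = 1
I(o, z) = (-1 + o)/(4 + z)
O = 0 (O = (0 + (-1 + 1)/(4 - 5))**2 = (0 + 0/(-1))**2 = (0 - 1*0)**2 = (0 + 0)**2 = 0**2 = 0)
O + (2*1 + 7)*(27 + 26) = 0 + (2*1 + 7)*(27 + 26) = 0 + (2 + 7)*53 = 0 + 9*53 = 0 + 477 = 477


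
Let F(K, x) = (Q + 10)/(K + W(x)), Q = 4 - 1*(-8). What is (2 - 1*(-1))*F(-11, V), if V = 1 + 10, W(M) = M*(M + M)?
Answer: 2/7 ≈ 0.28571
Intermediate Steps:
W(M) = 2*M² (W(M) = M*(2*M) = 2*M²)
Q = 12 (Q = 4 + 8 = 12)
V = 11
F(K, x) = 22/(K + 2*x²) (F(K, x) = (12 + 10)/(K + 2*x²) = 22/(K + 2*x²))
(2 - 1*(-1))*F(-11, V) = (2 - 1*(-1))*(22/(-11 + 2*11²)) = (2 + 1)*(22/(-11 + 2*121)) = 3*(22/(-11 + 242)) = 3*(22/231) = 3*(22*(1/231)) = 3*(2/21) = 2/7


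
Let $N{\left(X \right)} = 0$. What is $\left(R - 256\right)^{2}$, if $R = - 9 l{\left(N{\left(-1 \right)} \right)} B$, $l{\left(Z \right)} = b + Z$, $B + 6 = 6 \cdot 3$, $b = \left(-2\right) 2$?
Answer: $30976$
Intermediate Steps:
$b = -4$
$B = 12$ ($B = -6 + 6 \cdot 3 = -6 + 18 = 12$)
$l{\left(Z \right)} = -4 + Z$
$R = 432$ ($R = - 9 \left(-4 + 0\right) 12 = \left(-9\right) \left(-4\right) 12 = 36 \cdot 12 = 432$)
$\left(R - 256\right)^{2} = \left(432 - 256\right)^{2} = 176^{2} = 30976$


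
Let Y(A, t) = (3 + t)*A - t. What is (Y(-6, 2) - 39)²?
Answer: 5041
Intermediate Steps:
Y(A, t) = -t + A*(3 + t) (Y(A, t) = A*(3 + t) - t = -t + A*(3 + t))
(Y(-6, 2) - 39)² = ((-1*2 + 3*(-6) - 6*2) - 39)² = ((-2 - 18 - 12) - 39)² = (-32 - 39)² = (-71)² = 5041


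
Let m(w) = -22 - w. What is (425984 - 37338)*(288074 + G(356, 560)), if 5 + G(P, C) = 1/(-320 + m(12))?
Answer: 19816364835275/177 ≈ 1.1196e+11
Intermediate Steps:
G(P, C) = -1771/354 (G(P, C) = -5 + 1/(-320 + (-22 - 1*12)) = -5 + 1/(-320 + (-22 - 12)) = -5 + 1/(-320 - 34) = -5 + 1/(-354) = -5 - 1/354 = -1771/354)
(425984 - 37338)*(288074 + G(356, 560)) = (425984 - 37338)*(288074 - 1771/354) = 388646*(101976425/354) = 19816364835275/177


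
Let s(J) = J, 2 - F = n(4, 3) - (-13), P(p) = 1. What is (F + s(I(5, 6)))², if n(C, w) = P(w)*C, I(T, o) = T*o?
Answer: 225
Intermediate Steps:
n(C, w) = C (n(C, w) = 1*C = C)
F = -15 (F = 2 - (4 - (-13)) = 2 - (4 - 1*(-13)) = 2 - (4 + 13) = 2 - 1*17 = 2 - 17 = -15)
(F + s(I(5, 6)))² = (-15 + 5*6)² = (-15 + 30)² = 15² = 225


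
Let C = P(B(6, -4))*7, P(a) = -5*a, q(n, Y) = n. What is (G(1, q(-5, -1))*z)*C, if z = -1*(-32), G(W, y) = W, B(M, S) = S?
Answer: 4480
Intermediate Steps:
z = 32
C = 140 (C = -5*(-4)*7 = 20*7 = 140)
(G(1, q(-5, -1))*z)*C = (1*32)*140 = 32*140 = 4480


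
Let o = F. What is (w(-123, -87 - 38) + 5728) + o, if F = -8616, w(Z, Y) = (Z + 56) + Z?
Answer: -3078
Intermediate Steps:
w(Z, Y) = 56 + 2*Z (w(Z, Y) = (56 + Z) + Z = 56 + 2*Z)
o = -8616
(w(-123, -87 - 38) + 5728) + o = ((56 + 2*(-123)) + 5728) - 8616 = ((56 - 246) + 5728) - 8616 = (-190 + 5728) - 8616 = 5538 - 8616 = -3078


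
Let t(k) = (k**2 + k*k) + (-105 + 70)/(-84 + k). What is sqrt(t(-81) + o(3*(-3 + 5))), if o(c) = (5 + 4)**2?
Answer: sqrt(14378298)/33 ≈ 114.91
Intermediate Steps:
o(c) = 81 (o(c) = 9**2 = 81)
t(k) = -35/(-84 + k) + 2*k**2 (t(k) = (k**2 + k**2) - 35/(-84 + k) = 2*k**2 - 35/(-84 + k) = -35/(-84 + k) + 2*k**2)
sqrt(t(-81) + o(3*(-3 + 5))) = sqrt((-35 - 168*(-81)**2 + 2*(-81)**3)/(-84 - 81) + 81) = sqrt((-35 - 168*6561 + 2*(-531441))/(-165) + 81) = sqrt(-(-35 - 1102248 - 1062882)/165 + 81) = sqrt(-1/165*(-2165165) + 81) = sqrt(433033/33 + 81) = sqrt(435706/33) = sqrt(14378298)/33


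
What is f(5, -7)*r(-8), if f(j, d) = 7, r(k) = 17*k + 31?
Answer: -735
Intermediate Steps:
r(k) = 31 + 17*k
f(5, -7)*r(-8) = 7*(31 + 17*(-8)) = 7*(31 - 136) = 7*(-105) = -735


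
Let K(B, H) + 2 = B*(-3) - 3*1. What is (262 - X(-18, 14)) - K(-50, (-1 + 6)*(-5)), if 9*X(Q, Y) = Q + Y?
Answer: 1057/9 ≈ 117.44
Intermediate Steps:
X(Q, Y) = Q/9 + Y/9 (X(Q, Y) = (Q + Y)/9 = Q/9 + Y/9)
K(B, H) = -5 - 3*B (K(B, H) = -2 + (B*(-3) - 3*1) = -2 + (-3*B - 3) = -2 + (-3 - 3*B) = -5 - 3*B)
(262 - X(-18, 14)) - K(-50, (-1 + 6)*(-5)) = (262 - ((1/9)*(-18) + (1/9)*14)) - (-5 - 3*(-50)) = (262 - (-2 + 14/9)) - (-5 + 150) = (262 - 1*(-4/9)) - 1*145 = (262 + 4/9) - 145 = 2362/9 - 145 = 1057/9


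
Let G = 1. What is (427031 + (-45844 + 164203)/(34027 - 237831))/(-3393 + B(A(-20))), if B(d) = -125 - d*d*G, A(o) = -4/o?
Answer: -2175762689125/17924765604 ≈ -121.38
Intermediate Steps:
B(d) = -125 - d² (B(d) = -125 - d*d = -125 - d²)
(427031 + (-45844 + 164203)/(34027 - 237831))/(-3393 + B(A(-20))) = (427031 + (-45844 + 164203)/(34027 - 237831))/(-3393 + (-125 - (-4/(-20))²)) = (427031 + 118359/(-203804))/(-3393 + (-125 - (-4*(-1/20))²)) = (427031 + 118359*(-1/203804))/(-3393 + (-125 - (⅕)²)) = (427031 - 118359/203804)/(-3393 + (-125 - 1*1/25)) = 87030507565/(203804*(-3393 + (-125 - 1/25))) = 87030507565/(203804*(-3393 - 3126/25)) = 87030507565/(203804*(-87951/25)) = (87030507565/203804)*(-25/87951) = -2175762689125/17924765604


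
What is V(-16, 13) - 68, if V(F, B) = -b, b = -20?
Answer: -48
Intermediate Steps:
V(F, B) = 20 (V(F, B) = -1*(-20) = 20)
V(-16, 13) - 68 = 20 - 68 = -48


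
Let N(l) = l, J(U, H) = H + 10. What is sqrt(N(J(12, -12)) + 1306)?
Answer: 2*sqrt(326) ≈ 36.111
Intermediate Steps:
J(U, H) = 10 + H
sqrt(N(J(12, -12)) + 1306) = sqrt((10 - 12) + 1306) = sqrt(-2 + 1306) = sqrt(1304) = 2*sqrt(326)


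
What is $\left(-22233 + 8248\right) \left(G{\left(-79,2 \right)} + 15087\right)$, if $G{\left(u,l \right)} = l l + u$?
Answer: $-209942820$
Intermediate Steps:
$G{\left(u,l \right)} = u + l^{2}$ ($G{\left(u,l \right)} = l^{2} + u = u + l^{2}$)
$\left(-22233 + 8248\right) \left(G{\left(-79,2 \right)} + 15087\right) = \left(-22233 + 8248\right) \left(\left(-79 + 2^{2}\right) + 15087\right) = - 13985 \left(\left(-79 + 4\right) + 15087\right) = - 13985 \left(-75 + 15087\right) = \left(-13985\right) 15012 = -209942820$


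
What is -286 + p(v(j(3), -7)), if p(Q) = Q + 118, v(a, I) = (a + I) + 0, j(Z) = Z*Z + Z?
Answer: -163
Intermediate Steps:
j(Z) = Z + Z² (j(Z) = Z² + Z = Z + Z²)
v(a, I) = I + a (v(a, I) = (I + a) + 0 = I + a)
p(Q) = 118 + Q
-286 + p(v(j(3), -7)) = -286 + (118 + (-7 + 3*(1 + 3))) = -286 + (118 + (-7 + 3*4)) = -286 + (118 + (-7 + 12)) = -286 + (118 + 5) = -286 + 123 = -163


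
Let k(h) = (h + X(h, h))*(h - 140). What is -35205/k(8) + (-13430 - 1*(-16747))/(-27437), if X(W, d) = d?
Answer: 319638027/19315648 ≈ 16.548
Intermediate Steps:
k(h) = 2*h*(-140 + h) (k(h) = (h + h)*(h - 140) = (2*h)*(-140 + h) = 2*h*(-140 + h))
-35205/k(8) + (-13430 - 1*(-16747))/(-27437) = -35205*1/(16*(-140 + 8)) + (-13430 - 1*(-16747))/(-27437) = -35205/(2*8*(-132)) + (-13430 + 16747)*(-1/27437) = -35205/(-2112) + 3317*(-1/27437) = -35205*(-1/2112) - 3317/27437 = 11735/704 - 3317/27437 = 319638027/19315648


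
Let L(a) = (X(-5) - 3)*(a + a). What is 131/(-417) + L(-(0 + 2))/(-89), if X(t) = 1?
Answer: -14995/37113 ≈ -0.40404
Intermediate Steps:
L(a) = -4*a (L(a) = (1 - 3)*(a + a) = -4*a)
131/(-417) + L(-(0 + 2))/(-89) = 131/(-417) - (-4)*(0 + 2)/(-89) = 131*(-1/417) - (-4)*2*(-1/89) = -131/417 - 4*(-2)*(-1/89) = -131/417 + 8*(-1/89) = -131/417 - 8/89 = -14995/37113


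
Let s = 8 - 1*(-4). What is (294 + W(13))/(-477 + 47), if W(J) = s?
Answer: -153/215 ≈ -0.71163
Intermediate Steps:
s = 12 (s = 8 + 4 = 12)
W(J) = 12
(294 + W(13))/(-477 + 47) = (294 + 12)/(-477 + 47) = 306/(-430) = 306*(-1/430) = -153/215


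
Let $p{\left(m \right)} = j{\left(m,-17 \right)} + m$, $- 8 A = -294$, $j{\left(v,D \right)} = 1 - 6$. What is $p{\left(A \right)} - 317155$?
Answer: $- \frac{1268493}{4} \approx -3.1712 \cdot 10^{5}$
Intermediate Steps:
$j{\left(v,D \right)} = -5$
$A = \frac{147}{4}$ ($A = \left(- \frac{1}{8}\right) \left(-294\right) = \frac{147}{4} \approx 36.75$)
$p{\left(m \right)} = -5 + m$
$p{\left(A \right)} - 317155 = \left(-5 + \frac{147}{4}\right) - 317155 = \frac{127}{4} - 317155 = - \frac{1268493}{4}$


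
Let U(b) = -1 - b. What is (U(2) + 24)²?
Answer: 441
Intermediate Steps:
(U(2) + 24)² = ((-1 - 1*2) + 24)² = ((-1 - 2) + 24)² = (-3 + 24)² = 21² = 441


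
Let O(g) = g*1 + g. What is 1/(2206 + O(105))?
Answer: 1/2416 ≈ 0.00041391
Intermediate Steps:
O(g) = 2*g (O(g) = g + g = 2*g)
1/(2206 + O(105)) = 1/(2206 + 2*105) = 1/(2206 + 210) = 1/2416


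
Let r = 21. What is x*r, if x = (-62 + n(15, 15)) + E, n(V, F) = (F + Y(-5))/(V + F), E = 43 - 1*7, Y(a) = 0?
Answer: -1071/2 ≈ -535.50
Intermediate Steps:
E = 36 (E = 43 - 7 = 36)
n(V, F) = F/(F + V) (n(V, F) = (F + 0)/(V + F) = F/(F + V))
x = -51/2 (x = (-62 + 15/(15 + 15)) + 36 = (-62 + 15/30) + 36 = (-62 + 15*(1/30)) + 36 = (-62 + 1/2) + 36 = -123/2 + 36 = -51/2 ≈ -25.500)
x*r = -51/2*21 = -1071/2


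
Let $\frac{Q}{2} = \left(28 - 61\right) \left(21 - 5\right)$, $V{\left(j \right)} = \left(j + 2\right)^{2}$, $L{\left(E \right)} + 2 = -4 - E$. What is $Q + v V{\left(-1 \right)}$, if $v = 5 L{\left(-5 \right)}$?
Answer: $-1061$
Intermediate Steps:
$L{\left(E \right)} = -6 - E$ ($L{\left(E \right)} = -2 - \left(4 + E\right) = -6 - E$)
$V{\left(j \right)} = \left(2 + j\right)^{2}$
$v = -5$ ($v = 5 \left(-6 - -5\right) = 5 \left(-6 + 5\right) = 5 \left(-1\right) = -5$)
$Q = -1056$ ($Q = 2 \left(28 - 61\right) \left(21 - 5\right) = 2 \left(\left(-33\right) 16\right) = 2 \left(-528\right) = -1056$)
$Q + v V{\left(-1 \right)} = -1056 - 5 \left(2 - 1\right)^{2} = -1056 - 5 \cdot 1^{2} = -1056 - 5 = -1061$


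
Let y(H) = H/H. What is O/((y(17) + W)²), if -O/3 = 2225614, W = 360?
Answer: -6676842/130321 ≈ -51.234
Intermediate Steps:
y(H) = 1
O = -6676842 (O = -3*2225614 = -6676842)
O/((y(17) + W)²) = -6676842/(1 + 360)² = -6676842/(361²) = -6676842/130321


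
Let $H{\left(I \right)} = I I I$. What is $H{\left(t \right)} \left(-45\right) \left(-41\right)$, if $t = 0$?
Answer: $0$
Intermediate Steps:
$H{\left(I \right)} = I^{3}$ ($H{\left(I \right)} = I^{2} I = I^{3}$)
$H{\left(t \right)} \left(-45\right) \left(-41\right) = 0^{3} \left(-45\right) \left(-41\right) = 0 \left(-45\right) \left(-41\right) = 0 \left(-41\right) = 0$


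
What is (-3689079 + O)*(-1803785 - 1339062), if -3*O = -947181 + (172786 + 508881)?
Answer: 33948162725381/3 ≈ 1.1316e+13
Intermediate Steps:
O = 265514/3 (O = -(-947181 + (172786 + 508881))/3 = -(-947181 + 681667)/3 = -⅓*(-265514) = 265514/3 ≈ 88505.)
(-3689079 + O)*(-1803785 - 1339062) = (-3689079 + 265514/3)*(-1803785 - 1339062) = -10801723/3*(-3142847) = 33948162725381/3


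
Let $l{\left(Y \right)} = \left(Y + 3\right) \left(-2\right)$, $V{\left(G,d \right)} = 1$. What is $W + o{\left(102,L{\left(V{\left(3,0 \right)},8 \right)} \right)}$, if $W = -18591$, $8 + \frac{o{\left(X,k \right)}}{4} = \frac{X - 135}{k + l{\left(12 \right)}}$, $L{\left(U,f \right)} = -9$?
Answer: $- \frac{242055}{13} \approx -18620.0$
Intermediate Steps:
$l{\left(Y \right)} = -6 - 2 Y$ ($l{\left(Y \right)} = \left(3 + Y\right) \left(-2\right) = -6 - 2 Y$)
$o{\left(X,k \right)} = -32 + \frac{4 \left(-135 + X\right)}{-30 + k}$ ($o{\left(X,k \right)} = -32 + 4 \frac{X - 135}{k - 30} = -32 + 4 \frac{-135 + X}{k - 30} = -32 + 4 \frac{-135 + X}{-30 + k} = -32 + \frac{4 \left(-135 + X\right)}{-30 + k}$)
$W + o{\left(102,L{\left(V{\left(3,0 \right)},8 \right)} \right)} = -18591 + \frac{4 \left(105 + 102 - -72\right)}{-30 - 9} = -18591 + \frac{4 \left(105 + 102 + 72\right)}{-39} = -18591 + 4 \left(- \frac{1}{39}\right) 279 = -18591 - \frac{372}{13} = - \frac{242055}{13}$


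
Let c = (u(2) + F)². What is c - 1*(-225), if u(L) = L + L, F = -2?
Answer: 229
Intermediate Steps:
u(L) = 2*L
c = 4 (c = (2*2 - 2)² = (4 - 2)² = 2² = 4)
c - 1*(-225) = 4 - 1*(-225) = 4 + 225 = 229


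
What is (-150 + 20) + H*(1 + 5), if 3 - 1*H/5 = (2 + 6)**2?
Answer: -1960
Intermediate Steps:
H = -305 (H = 15 - 5*(2 + 6)**2 = 15 - 5*8**2 = 15 - 5*64 = 15 - 320 = -305)
(-150 + 20) + H*(1 + 5) = (-150 + 20) - 305*(1 + 5) = -130 - 305*6 = -130 - 1830 = -1960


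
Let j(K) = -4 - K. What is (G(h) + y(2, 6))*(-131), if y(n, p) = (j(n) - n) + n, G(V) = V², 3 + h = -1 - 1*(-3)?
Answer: 655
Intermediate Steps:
h = -1 (h = -3 + (-1 - 1*(-3)) = -3 + (-1 + 3) = -3 + 2 = -1)
y(n, p) = -4 - n (y(n, p) = ((-4 - n) - n) + n = (-4 - 2*n) + n = -4 - n)
(G(h) + y(2, 6))*(-131) = ((-1)² + (-4 - 1*2))*(-131) = (1 + (-4 - 2))*(-131) = (1 - 6)*(-131) = -5*(-131) = 655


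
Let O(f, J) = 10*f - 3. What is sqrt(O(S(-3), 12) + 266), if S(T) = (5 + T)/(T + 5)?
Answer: sqrt(273) ≈ 16.523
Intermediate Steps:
S(T) = 1 (S(T) = (5 + T)/(5 + T) = 1)
O(f, J) = -3 + 10*f
sqrt(O(S(-3), 12) + 266) = sqrt((-3 + 10*1) + 266) = sqrt((-3 + 10) + 266) = sqrt(7 + 266) = sqrt(273)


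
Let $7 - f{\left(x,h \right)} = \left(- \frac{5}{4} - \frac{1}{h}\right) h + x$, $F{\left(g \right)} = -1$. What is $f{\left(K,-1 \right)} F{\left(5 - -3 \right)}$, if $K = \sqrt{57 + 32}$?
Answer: $- \frac{27}{4} + \sqrt{89} \approx 2.684$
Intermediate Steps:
$K = \sqrt{89} \approx 9.434$
$f{\left(x,h \right)} = 7 - x - h \left(- \frac{5}{4} - \frac{1}{h}\right)$ ($f{\left(x,h \right)} = 7 - \left(\left(- \frac{5}{4} - \frac{1}{h}\right) h + x\right) = 7 - \left(h \left(- \frac{5}{4} - \frac{1}{h}\right) + x\right) = 7 - \left(x + h \left(- \frac{5}{4} - \frac{1}{h}\right)\right) = 7 - x - h \left(- \frac{5}{4} - \frac{1}{h}\right)$)
$f{\left(K,-1 \right)} F{\left(5 - -3 \right)} = \left(8 - \sqrt{89} + \frac{5}{4} \left(-1\right)\right) \left(-1\right) = \left(8 - \sqrt{89} - \frac{5}{4}\right) \left(-1\right) = \left(\frac{27}{4} - \sqrt{89}\right) \left(-1\right) = - \frac{27}{4} + \sqrt{89}$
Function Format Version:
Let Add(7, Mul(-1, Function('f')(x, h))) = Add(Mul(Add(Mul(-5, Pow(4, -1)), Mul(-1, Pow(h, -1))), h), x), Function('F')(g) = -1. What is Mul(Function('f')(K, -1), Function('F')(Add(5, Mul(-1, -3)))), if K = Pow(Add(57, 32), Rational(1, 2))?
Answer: Add(Rational(-27, 4), Pow(89, Rational(1, 2))) ≈ 2.6840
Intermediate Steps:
K = Pow(89, Rational(1, 2)) ≈ 9.4340
Function('f')(x, h) = Add(7, Mul(-1, x), Mul(-1, h, Add(Rational(-5, 4), Mul(-1, Pow(h, -1))))) (Function('f')(x, h) = Add(7, Mul(-1, Add(Mul(Add(Mul(-5, Pow(4, -1)), Mul(-1, Pow(h, -1))), h), x))) = Add(7, Mul(-1, Add(Mul(Add(Mul(-5, Rational(1, 4)), Mul(-1, Pow(h, -1))), h), x))) = Add(7, Mul(-1, Add(Mul(Add(Rational(-5, 4), Mul(-1, Pow(h, -1))), h), x))) = Add(7, Mul(-1, Add(Mul(h, Add(Rational(-5, 4), Mul(-1, Pow(h, -1)))), x))) = Add(7, Mul(-1, Add(x, Mul(h, Add(Rational(-5, 4), Mul(-1, Pow(h, -1))))))) = Add(7, Add(Mul(-1, x), Mul(-1, h, Add(Rational(-5, 4), Mul(-1, Pow(h, -1)))))) = Add(7, Mul(-1, x), Mul(-1, h, Add(Rational(-5, 4), Mul(-1, Pow(h, -1))))))
Mul(Function('f')(K, -1), Function('F')(Add(5, Mul(-1, -3)))) = Mul(Add(8, Mul(-1, Pow(89, Rational(1, 2))), Mul(Rational(5, 4), -1)), -1) = Mul(Add(8, Mul(-1, Pow(89, Rational(1, 2))), Rational(-5, 4)), -1) = Mul(Add(Rational(27, 4), Mul(-1, Pow(89, Rational(1, 2)))), -1) = Add(Rational(-27, 4), Pow(89, Rational(1, 2)))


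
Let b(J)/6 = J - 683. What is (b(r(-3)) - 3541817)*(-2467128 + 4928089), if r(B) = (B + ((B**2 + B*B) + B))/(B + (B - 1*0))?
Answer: -8726388055847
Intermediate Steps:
r(B) = (2*B + 2*B**2)/(2*B) (r(B) = (B + ((B**2 + B**2) + B))/(B + (B + 0)) = (B + (2*B**2 + B))/(B + B) = (B + (B + 2*B**2))/((2*B)) = (2*B + 2*B**2)*(1/(2*B)) = (2*B + 2*B**2)/(2*B))
b(J) = -4098 + 6*J (b(J) = 6*(J - 683) = 6*(-683 + J) = -4098 + 6*J)
(b(r(-3)) - 3541817)*(-2467128 + 4928089) = ((-4098 + 6*(1 - 3)) - 3541817)*(-2467128 + 4928089) = ((-4098 + 6*(-2)) - 3541817)*2460961 = ((-4098 - 12) - 3541817)*2460961 = (-4110 - 3541817)*2460961 = -3545927*2460961 = -8726388055847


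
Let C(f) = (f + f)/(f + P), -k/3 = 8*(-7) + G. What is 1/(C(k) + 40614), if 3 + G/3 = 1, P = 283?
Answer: 469/19048338 ≈ 2.4622e-5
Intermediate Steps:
G = -6 (G = -9 + 3*1 = -9 + 3 = -6)
k = 186 (k = -3*(8*(-7) - 6) = -3*(-56 - 6) = -3*(-62) = 186)
C(f) = 2*f/(283 + f) (C(f) = (f + f)/(f + 283) = (2*f)/(283 + f) = 2*f/(283 + f))
1/(C(k) + 40614) = 1/(2*186/(283 + 186) + 40614) = 1/(2*186/469 + 40614) = 1/(2*186*(1/469) + 40614) = 1/(372/469 + 40614) = 1/(19048338/469) = 469/19048338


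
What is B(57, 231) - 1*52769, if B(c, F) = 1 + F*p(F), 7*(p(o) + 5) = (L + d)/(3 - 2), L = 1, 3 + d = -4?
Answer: -54121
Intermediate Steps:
d = -7 (d = -3 - 4 = -7)
p(o) = -41/7 (p(o) = -5 + ((1 - 7)/(3 - 2))/7 = -5 + (-6/1)/7 = -5 + (-6*1)/7 = -5 + (1/7)*(-6) = -5 - 6/7 = -41/7)
B(c, F) = 1 - 41*F/7 (B(c, F) = 1 + F*(-41/7) = 1 - 41*F/7)
B(57, 231) - 1*52769 = (1 - 41/7*231) - 1*52769 = (1 - 1353) - 52769 = -1352 - 52769 = -54121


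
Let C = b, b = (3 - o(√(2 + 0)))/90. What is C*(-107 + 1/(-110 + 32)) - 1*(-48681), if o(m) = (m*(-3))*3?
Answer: 113905193/2340 - 8347*√2/780 ≈ 48662.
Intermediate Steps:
o(m) = -9*m (o(m) = -3*m*3 = -9*m)
b = 1/30 + √2/10 (b = (3 - (-9)*√(2 + 0))/90 = (3 - (-9)*√2)*(1/90) = (3 + 9*√2)*(1/90) = 1/30 + √2/10 ≈ 0.17475)
C = 1/30 + √2/10 ≈ 0.17475
C*(-107 + 1/(-110 + 32)) - 1*(-48681) = (1/30 + √2/10)*(-107 + 1/(-110 + 32)) - 1*(-48681) = (1/30 + √2/10)*(-107 + 1/(-78)) + 48681 = (1/30 + √2/10)*(-107 - 1/78) + 48681 = (1/30 + √2/10)*(-8347/78) + 48681 = (-8347/2340 - 8347*√2/780) + 48681 = 113905193/2340 - 8347*√2/780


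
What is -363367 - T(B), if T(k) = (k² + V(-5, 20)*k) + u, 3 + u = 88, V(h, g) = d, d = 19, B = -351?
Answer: -479984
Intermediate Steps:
V(h, g) = 19
u = 85 (u = -3 + 88 = 85)
T(k) = 85 + k² + 19*k (T(k) = (k² + 19*k) + 85 = 85 + k² + 19*k)
-363367 - T(B) = -363367 - (85 + (-351)² + 19*(-351)) = -363367 - (85 + 123201 - 6669) = -363367 - 1*116617 = -363367 - 116617 = -479984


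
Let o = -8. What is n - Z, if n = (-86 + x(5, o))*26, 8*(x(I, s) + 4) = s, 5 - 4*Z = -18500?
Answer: -27969/4 ≈ -6992.3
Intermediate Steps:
Z = 18505/4 (Z = 5/4 - ¼*(-18500) = 5/4 + 4625 = 18505/4 ≈ 4626.3)
x(I, s) = -4 + s/8
n = -2366 (n = (-86 + (-4 + (⅛)*(-8)))*26 = (-86 + (-4 - 1))*26 = (-86 - 5)*26 = -91*26 = -2366)
n - Z = -2366 - 1*18505/4 = -2366 - 18505/4 = -27969/4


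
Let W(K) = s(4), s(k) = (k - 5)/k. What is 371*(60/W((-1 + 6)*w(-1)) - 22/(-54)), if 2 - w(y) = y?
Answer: -2399999/27 ≈ -88889.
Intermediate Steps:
w(y) = 2 - y
s(k) = (-5 + k)/k
W(K) = -¼ (W(K) = (-5 + 4)/4 = (¼)*(-1) = -¼)
371*(60/W((-1 + 6)*w(-1)) - 22/(-54)) = 371*(60/(-¼) - 22/(-54)) = 371*(60*(-4) - 22*(-1/54)) = 371*(-240 + 11/27) = 371*(-6469/27) = -2399999/27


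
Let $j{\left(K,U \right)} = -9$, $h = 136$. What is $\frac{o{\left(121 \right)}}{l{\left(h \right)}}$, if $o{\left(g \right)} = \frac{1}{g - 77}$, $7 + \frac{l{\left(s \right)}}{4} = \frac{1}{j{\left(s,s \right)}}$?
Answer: $- \frac{9}{11264} \approx -0.00079901$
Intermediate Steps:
$l{\left(s \right)} = - \frac{256}{9}$ ($l{\left(s \right)} = -28 + \frac{4}{-9} = -28 + 4 \left(- \frac{1}{9}\right) = -28 - \frac{4}{9} = - \frac{256}{9}$)
$o{\left(g \right)} = \frac{1}{-77 + g}$ ($o{\left(g \right)} = \frac{1}{g - 77} = \frac{1}{-77 + g}$)
$\frac{o{\left(121 \right)}}{l{\left(h \right)}} = \frac{1}{\left(-77 + 121\right) \left(- \frac{256}{9}\right)} = \frac{1}{44} \left(- \frac{9}{256}\right) = - \frac{9}{11264}$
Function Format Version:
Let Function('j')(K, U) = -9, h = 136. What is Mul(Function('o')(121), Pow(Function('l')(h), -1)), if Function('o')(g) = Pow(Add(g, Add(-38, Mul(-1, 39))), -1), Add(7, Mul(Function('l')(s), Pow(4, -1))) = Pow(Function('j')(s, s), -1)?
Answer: Rational(-9, 11264) ≈ -0.00079901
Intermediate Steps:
Function('l')(s) = Rational(-256, 9) (Function('l')(s) = Add(-28, Mul(4, Pow(-9, -1))) = Add(-28, Mul(4, Rational(-1, 9))) = Add(-28, Rational(-4, 9)) = Rational(-256, 9))
Function('o')(g) = Pow(Add(-77, g), -1) (Function('o')(g) = Pow(Add(g, Add(-38, -39)), -1) = Pow(Add(g, -77), -1) = Pow(Add(-77, g), -1))
Mul(Function('o')(121), Pow(Function('l')(h), -1)) = Mul(Pow(Add(-77, 121), -1), Pow(Rational(-256, 9), -1)) = Mul(Pow(44, -1), Rational(-9, 256)) = Mul(Rational(1, 44), Rational(-9, 256)) = Rational(-9, 11264)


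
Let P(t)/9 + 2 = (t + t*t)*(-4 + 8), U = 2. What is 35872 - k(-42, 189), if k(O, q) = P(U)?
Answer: 35674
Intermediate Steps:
P(t) = -18 + 36*t + 36*t**2 (P(t) = -18 + 9*((t + t*t)*(-4 + 8)) = -18 + 9*((t + t**2)*4) = -18 + 9*(4*t + 4*t**2) = -18 + (36*t + 36*t**2) = -18 + 36*t + 36*t**2)
k(O, q) = 198 (k(O, q) = -18 + 36*2 + 36*2**2 = -18 + 72 + 36*4 = -18 + 72 + 144 = 198)
35872 - k(-42, 189) = 35872 - 1*198 = 35872 - 198 = 35674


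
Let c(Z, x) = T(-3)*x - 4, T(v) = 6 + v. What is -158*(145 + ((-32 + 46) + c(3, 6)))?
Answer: -27334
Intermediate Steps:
c(Z, x) = -4 + 3*x (c(Z, x) = (6 - 3)*x - 4 = 3*x - 4 = -4 + 3*x)
-158*(145 + ((-32 + 46) + c(3, 6))) = -158*(145 + ((-32 + 46) + (-4 + 3*6))) = -158*(145 + (14 + (-4 + 18))) = -158*(145 + (14 + 14)) = -158*(145 + 28) = -158*173 = -27334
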